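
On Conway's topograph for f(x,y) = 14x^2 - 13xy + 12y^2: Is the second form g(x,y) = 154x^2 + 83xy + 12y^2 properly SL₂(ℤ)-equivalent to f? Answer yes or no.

D₁ = -503, D₂ = -503
f: flip: (14,-13,12)→(12,13,14)
f: translate: b→-11 (≡13 mod 24), so (12,13,14)→(12,-11,13)
f: reduced (well bottom): (12,-11,13) with a≤c, −a<b≤a
g: flip: (154,83,12)→(12,-83,154)
g: translate: b→-11 (≡-83 mod 24), so (12,-83,154)→(12,-11,13)
g: reduced (well bottom): (12,-11,13) with a≤c, −a<b≤a
reduced forms (12, -11, 13) vs (12, -11, 13) ⇒ equivalent

yes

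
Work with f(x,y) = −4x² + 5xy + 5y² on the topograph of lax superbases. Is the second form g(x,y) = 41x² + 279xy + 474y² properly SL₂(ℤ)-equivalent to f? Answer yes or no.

D₁ = 105, D₂ = 105
river cycle of f (length 6): (5, 5, -4), (-4, 3, 6), (6, 9, -1), (-1, 9, 6), (6, 3, -4), (-4, 5, 5)
river cycle of g (length 6): (6, 3, -4), (-4, 5, 5), (5, 5, -4), (-4, 3, 6), (6, 9, -1), (-1, 9, 6)
cycles coincide ⇒ equivalent

yes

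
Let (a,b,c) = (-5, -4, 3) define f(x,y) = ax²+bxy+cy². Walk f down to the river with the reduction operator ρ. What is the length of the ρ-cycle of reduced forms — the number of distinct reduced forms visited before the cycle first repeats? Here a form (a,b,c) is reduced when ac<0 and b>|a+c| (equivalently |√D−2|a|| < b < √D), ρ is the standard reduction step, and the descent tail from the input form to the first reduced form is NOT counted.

D = 76, ⌊√D⌋ = 8
descent: ρ → (3,4,-5)  [lands on river]
river: ρ → (-5,6,2)
river: ρ → (2,6,-5)
river: ρ → (-5,4,3)
river: ρ → (3,8,-1)
river: ρ → (-1,8,3)
ρ-cycle length = 6 (tail of 1 descent step not counted)

6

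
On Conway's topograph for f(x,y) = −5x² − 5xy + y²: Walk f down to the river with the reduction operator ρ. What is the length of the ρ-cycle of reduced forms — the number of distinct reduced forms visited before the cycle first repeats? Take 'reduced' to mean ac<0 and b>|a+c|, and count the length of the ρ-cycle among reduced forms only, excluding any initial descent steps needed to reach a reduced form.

D = 45, ⌊√D⌋ = 6
descent: ρ → (1,5,-5)  [lands on river]
river: ρ → (-5,5,1)
ρ-cycle length = 2 (tail of 1 descent step not counted)

2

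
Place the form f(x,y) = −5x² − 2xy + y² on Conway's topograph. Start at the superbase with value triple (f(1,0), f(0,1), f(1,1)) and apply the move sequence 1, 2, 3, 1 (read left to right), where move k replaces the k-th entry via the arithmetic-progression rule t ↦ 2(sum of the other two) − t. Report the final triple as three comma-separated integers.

start (-5,1,-6) = (f(1,0),f(0,1),f(1,1))
replace slot 1: 2·(1+(-6)) − (-5) = -5 → (-5,1,-6)
replace slot 2: 2·((-5)+(-6)) − 1 = -23 → (-5,-23,-6)
replace slot 3: 2·((-5)+(-23)) − (-6) = -50 → (-5,-23,-50)
replace slot 1: 2·((-23)+(-50)) − (-5) = -141 → (-141,-23,-50)

-141,-23,-50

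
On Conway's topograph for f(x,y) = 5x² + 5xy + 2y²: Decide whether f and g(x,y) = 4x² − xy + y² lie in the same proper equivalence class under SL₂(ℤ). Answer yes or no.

D₁ = -15, D₂ = -15
f: flip: (5,5,2)→(2,-5,5)
f: translate: b→-1 (≡-5 mod 4), so (2,-5,5)→(2,-1,2)
f: flip: (2,-1,2)→(2,1,2)
f: reduced (well bottom): (2,1,2) with a≤c, −a<b≤a
g: flip: (4,-1,1)→(1,1,4)
g: reduced (well bottom): (1,1,4) with a≤c, −a<b≤a
reduced forms (2, 1, 2) vs (1, 1, 4) ⇒ inequivalent

no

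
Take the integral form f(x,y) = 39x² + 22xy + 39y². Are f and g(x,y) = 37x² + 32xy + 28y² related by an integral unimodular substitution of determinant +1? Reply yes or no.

D₁ = -5600, D₂ = -3120
discriminants differ ⇒ not SL₂(ℤ)-equivalent

no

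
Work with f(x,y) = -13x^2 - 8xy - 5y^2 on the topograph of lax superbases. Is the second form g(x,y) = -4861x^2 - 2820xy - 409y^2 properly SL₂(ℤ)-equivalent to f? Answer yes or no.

D₁ = -196, D₂ = -196
f is negative-definite; reduce −f:
−f: flip: (13,8,5)→(5,-8,13)
−f: translate: b→2 (≡-8 mod 10), so (5,-8,13)→(5,2,10)
−f: reduced (well bottom): (5,2,10) with a≤c, −a<b≤a
flip sign back: reduced form of f is (-5,-2,-10)
g is negative-definite; reduce −g:
−g: flip: (4861,2820,409)→(409,-2820,4861)
−g: translate: b→-366 (≡-2820 mod 818), so (409,-2820,4861)→(409,-366,82)
−g: flip: (409,-366,82)→(82,366,409)
−g: translate: b→38 (≡366 mod 164), so (82,366,409)→(82,38,5)
−g: flip: (82,38,5)→(5,-38,82)
−g: translate: b→2 (≡-38 mod 10), so (5,-38,82)→(5,2,10)
−g: reduced (well bottom): (5,2,10) with a≤c, −a<b≤a
flip sign back: reduced form of g is (-5,-2,-10)
reduced forms (-5, -2, -10) vs (-5, -2, -10) ⇒ equivalent

yes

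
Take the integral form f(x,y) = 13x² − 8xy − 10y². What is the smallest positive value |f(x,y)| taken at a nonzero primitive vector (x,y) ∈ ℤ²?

descent: ρ → (-10,8,13)  [lands on river]
river: ρ → (13,18,-5)
river: ρ → (-5,22,5)
river: ρ → (5,18,-13)
river: ρ → (-13,8,10)
river: ρ → (10,12,-11)
river: ρ → (-11,10,11)
river: ρ → (11,12,-10)
closes: descent 1, river 8
min |a| on river = 5

5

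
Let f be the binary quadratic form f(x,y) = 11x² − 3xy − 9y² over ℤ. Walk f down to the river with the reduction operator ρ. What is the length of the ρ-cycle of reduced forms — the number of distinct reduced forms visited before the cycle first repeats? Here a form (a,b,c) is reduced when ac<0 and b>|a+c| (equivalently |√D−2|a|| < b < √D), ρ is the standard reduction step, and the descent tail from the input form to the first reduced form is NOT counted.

D = 405, ⌊√D⌋ = 20
descent: ρ → (-9,3,11)  [lands on river]
river: ρ → (11,19,-1)
river: ρ → (-1,19,11)
river: ρ → (11,3,-9)
river: ρ → (-9,15,5)
river: ρ → (5,15,-9)
ρ-cycle length = 6 (tail of 1 descent step not counted)

6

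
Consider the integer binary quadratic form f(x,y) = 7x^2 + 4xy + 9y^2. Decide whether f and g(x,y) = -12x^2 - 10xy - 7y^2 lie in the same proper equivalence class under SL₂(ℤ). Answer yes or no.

D₁ = -236, D₂ = -236
f: reduced (well bottom): (7,4,9) with a≤c, −a<b≤a
g is negative-definite; reduce −g:
−g: flip: (12,10,7)→(7,-10,12)
−g: translate: b→4 (≡-10 mod 14), so (7,-10,12)→(7,4,9)
−g: reduced (well bottom): (7,4,9) with a≤c, −a<b≤a
flip sign back: reduced form of g is (-7,-4,-9)
reduced forms (7, 4, 9) vs (-7, -4, -9) ⇒ inequivalent

no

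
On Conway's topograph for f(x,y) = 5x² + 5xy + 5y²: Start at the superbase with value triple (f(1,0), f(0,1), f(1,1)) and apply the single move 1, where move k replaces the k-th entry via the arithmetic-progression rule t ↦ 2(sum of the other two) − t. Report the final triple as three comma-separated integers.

start (5,5,15) = (f(1,0),f(0,1),f(1,1))
replace slot 1: 2·(5+15) − 5 = 35 → (35,5,15)

35,5,15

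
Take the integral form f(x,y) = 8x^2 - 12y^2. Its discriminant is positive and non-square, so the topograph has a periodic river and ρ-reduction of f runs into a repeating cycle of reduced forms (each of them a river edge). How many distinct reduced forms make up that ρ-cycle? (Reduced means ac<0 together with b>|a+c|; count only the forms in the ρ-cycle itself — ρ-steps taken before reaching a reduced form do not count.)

D = 384, ⌊√D⌋ = 19
descent: ρ → (-12,0,8)
descent: ρ → (8,16,-4)  [lands on river]
river: ρ → (-4,16,8)
ρ-cycle length = 2 (tail of 2 descent steps not counted)

2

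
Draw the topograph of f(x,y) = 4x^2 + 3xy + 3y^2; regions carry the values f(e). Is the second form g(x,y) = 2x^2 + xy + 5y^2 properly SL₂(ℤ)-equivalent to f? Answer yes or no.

D₁ = -39, D₂ = -39
f: flip: (4,3,3)→(3,-3,4)
f: translate: b→3 (≡-3 mod 6), so (3,-3,4)→(3,3,4)
f: reduced (well bottom): (3,3,4) with a≤c, −a<b≤a
g: reduced (well bottom): (2,1,5) with a≤c, −a<b≤a
reduced forms (3, 3, 4) vs (2, 1, 5) ⇒ inequivalent

no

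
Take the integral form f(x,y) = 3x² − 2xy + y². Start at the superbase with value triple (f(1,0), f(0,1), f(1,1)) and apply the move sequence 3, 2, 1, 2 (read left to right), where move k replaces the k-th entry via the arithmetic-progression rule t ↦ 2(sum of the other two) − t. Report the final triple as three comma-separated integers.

start (3,1,2) = (f(1,0),f(0,1),f(1,1))
replace slot 3: 2·(3+1) − 2 = 6 → (3,1,6)
replace slot 2: 2·(3+6) − 1 = 17 → (3,17,6)
replace slot 1: 2·(17+6) − 3 = 43 → (43,17,6)
replace slot 2: 2·(43+6) − 17 = 81 → (43,81,6)

43,81,6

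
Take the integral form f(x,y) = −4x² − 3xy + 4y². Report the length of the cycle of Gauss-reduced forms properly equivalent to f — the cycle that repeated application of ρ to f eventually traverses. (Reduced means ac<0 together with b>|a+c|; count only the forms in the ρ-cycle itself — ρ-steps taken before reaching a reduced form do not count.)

D = 73, ⌊√D⌋ = 8
descent: ρ → (4,3,-4)  [lands on river]
river: ρ → (-4,5,3)
river: ρ → (3,7,-2)
river: ρ → (-2,5,6)
river: ρ → (6,7,-1)
river: ρ → (-1,7,6)
river: ρ → (6,5,-2)
river: ρ → (-2,7,3)
river: ρ → (3,5,-4)
river: ρ → (-4,3,4)
river: ρ → (4,5,-3)
river: ρ → (-3,7,2)
river: ρ → (2,5,-6)
river: ρ → (-6,7,1)
river: ρ → (1,7,-6)
river: ρ → (-6,5,2)
river: ρ → (2,7,-3)
river: ρ → (-3,5,4)
ρ-cycle length = 18 (tail of 1 descent step not counted)

18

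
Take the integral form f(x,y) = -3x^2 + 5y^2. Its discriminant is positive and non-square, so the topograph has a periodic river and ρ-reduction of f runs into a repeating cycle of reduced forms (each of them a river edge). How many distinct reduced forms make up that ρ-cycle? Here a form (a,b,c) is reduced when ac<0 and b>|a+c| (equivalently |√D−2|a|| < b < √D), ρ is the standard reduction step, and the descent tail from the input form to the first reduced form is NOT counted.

D = 60, ⌊√D⌋ = 7
descent: ρ → (5,0,-3)
descent: ρ → (-3,6,2)  [lands on river]
river: ρ → (2,6,-3)
ρ-cycle length = 2 (tail of 2 descent steps not counted)

2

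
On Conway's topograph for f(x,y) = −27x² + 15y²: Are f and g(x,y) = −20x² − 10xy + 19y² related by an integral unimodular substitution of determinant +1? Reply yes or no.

D₁ = 1620, D₂ = 1620
river cycle of f (length 6): (15, 30, -12), (-12, 18, 27), (27, 36, -3), (-3, 36, 27), (27, 18, -12), (-12, 30, 15)
river cycle of g (length 6): (19, 10, -20), (-20, 30, 9), (9, 24, -29), (-29, 34, 4), (4, 38, -11), (-11, 28, 19)
cycles differ ⇒ inequivalent

no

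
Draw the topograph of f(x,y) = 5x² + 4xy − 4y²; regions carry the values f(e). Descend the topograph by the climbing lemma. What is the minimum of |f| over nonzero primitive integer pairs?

river: ρ → (-4,4,5)
river: ρ → (5,6,-3)
river: ρ → (-3,6,5)
river: ρ → (5,4,-4)
closes: descent 0, river 4
min |a| on river = 3

3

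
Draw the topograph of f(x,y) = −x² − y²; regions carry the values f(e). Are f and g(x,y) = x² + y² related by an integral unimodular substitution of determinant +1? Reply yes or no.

D₁ = -4, D₂ = -4
f is negative-definite; reduce −f:
−f: reduced (well bottom): (1,0,1) with a≤c, −a<b≤a
flip sign back: reduced form of f is (-1,0,-1)
g: reduced (well bottom): (1,0,1) with a≤c, −a<b≤a
reduced forms (-1, 0, -1) vs (1, 0, 1) ⇒ inequivalent

no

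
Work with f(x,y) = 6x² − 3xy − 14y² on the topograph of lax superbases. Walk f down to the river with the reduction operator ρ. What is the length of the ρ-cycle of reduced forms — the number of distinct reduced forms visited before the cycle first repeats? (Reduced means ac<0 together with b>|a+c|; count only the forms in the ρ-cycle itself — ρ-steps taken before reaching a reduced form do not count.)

D = 345, ⌊√D⌋ = 18
descent: ρ → (-14,3,6)
descent: ρ → (6,9,-11)  [lands on river]
river: ρ → (-11,13,4)
river: ρ → (4,11,-14)
river: ρ → (-14,17,1)
river: ρ → (1,17,-14)
river: ρ → (-14,11,4)
river: ρ → (4,13,-11)
river: ρ → (-11,9,6)
river: ρ → (6,15,-5)
river: ρ → (-5,15,6)
ρ-cycle length = 10 (tail of 2 descent steps not counted)

10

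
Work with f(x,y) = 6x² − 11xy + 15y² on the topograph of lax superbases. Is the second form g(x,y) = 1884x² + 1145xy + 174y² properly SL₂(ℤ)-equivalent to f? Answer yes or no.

D₁ = -239, D₂ = -239
f: translate: b→1 (≡-11 mod 12), so (6,-11,15)→(6,1,10)
f: reduced (well bottom): (6,1,10) with a≤c, −a<b≤a
g: flip: (1884,1145,174)→(174,-1145,1884)
g: translate: b→-101 (≡-1145 mod 348), so (174,-1145,1884)→(174,-101,15)
g: flip: (174,-101,15)→(15,101,174)
g: translate: b→11 (≡101 mod 30), so (15,101,174)→(15,11,6)
g: flip: (15,11,6)→(6,-11,15)
g: translate: b→1 (≡-11 mod 12), so (6,-11,15)→(6,1,10)
g: reduced (well bottom): (6,1,10) with a≤c, −a<b≤a
reduced forms (6, 1, 10) vs (6, 1, 10) ⇒ equivalent

yes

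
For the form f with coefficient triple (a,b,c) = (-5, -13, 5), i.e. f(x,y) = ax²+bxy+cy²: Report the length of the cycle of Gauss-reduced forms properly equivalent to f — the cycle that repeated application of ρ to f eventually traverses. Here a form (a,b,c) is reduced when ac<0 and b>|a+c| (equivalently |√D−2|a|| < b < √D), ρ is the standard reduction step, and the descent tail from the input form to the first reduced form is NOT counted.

D = 269, ⌊√D⌋ = 16
descent: ρ → (5,13,-5)  [lands on river]
river: ρ → (-5,7,11)
river: ρ → (11,15,-1)
river: ρ → (-1,15,11)
river: ρ → (11,7,-5)
river: ρ → (-5,13,5)
river: ρ → (5,7,-11)
river: ρ → (-11,15,1)
river: ρ → (1,15,-11)
river: ρ → (-11,7,5)
ρ-cycle length = 10 (tail of 1 descent step not counted)

10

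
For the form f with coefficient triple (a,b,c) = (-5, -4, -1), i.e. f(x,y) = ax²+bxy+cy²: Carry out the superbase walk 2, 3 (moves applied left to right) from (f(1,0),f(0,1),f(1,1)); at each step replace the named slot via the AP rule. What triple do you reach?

start (-5,-1,-10) = (f(1,0),f(0,1),f(1,1))
replace slot 2: 2·((-5)+(-10)) − (-1) = -29 → (-5,-29,-10)
replace slot 3: 2·((-5)+(-29)) − (-10) = -58 → (-5,-29,-58)

-5,-29,-58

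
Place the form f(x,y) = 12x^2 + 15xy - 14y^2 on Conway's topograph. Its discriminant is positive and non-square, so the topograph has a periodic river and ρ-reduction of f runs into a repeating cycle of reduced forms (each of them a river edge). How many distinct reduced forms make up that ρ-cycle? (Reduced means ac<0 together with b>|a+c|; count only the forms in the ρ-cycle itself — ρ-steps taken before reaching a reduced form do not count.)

D = 897, ⌊√D⌋ = 29
river: ρ → (-14,13,13)
river: ρ → (13,13,-14)
river: ρ → (-14,15,12)
river: ρ → (12,9,-17)
river: ρ → (-17,25,4)
river: ρ → (4,23,-23)
river: ρ → (-23,23,4)
river: ρ → (4,25,-17)
river: ρ → (-17,9,12)
river: ρ → (12,15,-14)
ρ-cycle length = 10 (tail of 0 descent steps not counted)

10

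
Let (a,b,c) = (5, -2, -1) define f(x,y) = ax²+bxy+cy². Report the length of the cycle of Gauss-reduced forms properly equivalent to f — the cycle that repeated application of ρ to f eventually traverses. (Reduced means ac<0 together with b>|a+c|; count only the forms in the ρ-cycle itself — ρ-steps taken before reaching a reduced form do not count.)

D = 24, ⌊√D⌋ = 4
descent: ρ → (-1,4,2)  [lands on river]
river: ρ → (2,4,-1)
ρ-cycle length = 2 (tail of 1 descent step not counted)

2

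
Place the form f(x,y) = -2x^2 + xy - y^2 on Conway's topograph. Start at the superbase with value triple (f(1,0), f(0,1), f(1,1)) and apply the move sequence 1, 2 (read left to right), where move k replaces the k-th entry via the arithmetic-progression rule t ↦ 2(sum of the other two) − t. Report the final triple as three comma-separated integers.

start (-2,-1,-2) = (f(1,0),f(0,1),f(1,1))
replace slot 1: 2·((-1)+(-2)) − (-2) = -4 → (-4,-1,-2)
replace slot 2: 2·((-4)+(-2)) − (-1) = -11 → (-4,-11,-2)

-4,-11,-2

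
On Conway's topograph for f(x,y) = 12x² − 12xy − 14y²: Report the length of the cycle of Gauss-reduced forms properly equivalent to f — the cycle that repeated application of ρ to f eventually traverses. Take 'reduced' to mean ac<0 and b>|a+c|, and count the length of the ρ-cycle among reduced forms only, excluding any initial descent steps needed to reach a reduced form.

D = 816, ⌊√D⌋ = 28
descent: ρ → (-14,12,12)  [lands on river]
river: ρ → (12,12,-14)
river: ρ → (-14,16,10)
river: ρ → (10,24,-6)
river: ρ → (-6,24,10)
river: ρ → (10,16,-14)
ρ-cycle length = 6 (tail of 1 descent step not counted)

6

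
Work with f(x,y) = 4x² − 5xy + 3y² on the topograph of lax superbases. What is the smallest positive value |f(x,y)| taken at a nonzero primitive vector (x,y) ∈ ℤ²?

translate: b→3 (≡-5 mod 8), so (4,-5,3)→(4,3,2)
flip: (4,3,2)→(2,-3,4)
translate: b→1 (≡-3 mod 4), so (2,-3,4)→(2,1,3)
reduced (well bottom): (2,1,3) with a≤c, −a<b≤a
well minimum = a = 2

2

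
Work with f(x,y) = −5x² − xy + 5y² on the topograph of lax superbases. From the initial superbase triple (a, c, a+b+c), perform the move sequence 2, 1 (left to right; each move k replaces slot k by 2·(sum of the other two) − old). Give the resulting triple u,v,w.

start (-5,5,-1) = (f(1,0),f(0,1),f(1,1))
replace slot 2: 2·((-5)+(-1)) − 5 = -17 → (-5,-17,-1)
replace slot 1: 2·((-17)+(-1)) − (-5) = -31 → (-31,-17,-1)

-31,-17,-1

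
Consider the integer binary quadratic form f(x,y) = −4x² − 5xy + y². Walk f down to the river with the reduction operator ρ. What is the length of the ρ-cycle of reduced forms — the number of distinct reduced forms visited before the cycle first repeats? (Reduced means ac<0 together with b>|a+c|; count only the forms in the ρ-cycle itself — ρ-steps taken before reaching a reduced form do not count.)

D = 41, ⌊√D⌋ = 6
descent: ρ → (1,5,-4)  [lands on river]
river: ρ → (-4,3,2)
river: ρ → (2,5,-2)
river: ρ → (-2,3,4)
river: ρ → (4,5,-1)
river: ρ → (-1,5,4)
river: ρ → (4,3,-2)
river: ρ → (-2,5,2)
river: ρ → (2,3,-4)
river: ρ → (-4,5,1)
ρ-cycle length = 10 (tail of 1 descent step not counted)

10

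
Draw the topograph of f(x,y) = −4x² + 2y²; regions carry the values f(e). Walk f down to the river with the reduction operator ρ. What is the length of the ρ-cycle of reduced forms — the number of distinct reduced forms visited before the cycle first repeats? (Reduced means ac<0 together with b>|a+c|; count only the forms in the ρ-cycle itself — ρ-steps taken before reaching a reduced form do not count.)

D = 32, ⌊√D⌋ = 5
descent: ρ → (2,4,-2)  [lands on river]
river: ρ → (-2,4,2)
ρ-cycle length = 2 (tail of 1 descent step not counted)

2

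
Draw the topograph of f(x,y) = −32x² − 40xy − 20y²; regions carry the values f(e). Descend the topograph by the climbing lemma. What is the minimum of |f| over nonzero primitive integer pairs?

translate: b→-24 (≡40 mod 64), so (32,40,20)→(32,-24,12)
flip: (32,-24,12)→(12,24,32)
translate: b→0 (≡24 mod 24), so (12,24,32)→(12,0,20)
reduced (well bottom): (12,0,20) with a≤c, −a<b≤a
well minimum |f| = |-12| = 12 (negative-definite)

12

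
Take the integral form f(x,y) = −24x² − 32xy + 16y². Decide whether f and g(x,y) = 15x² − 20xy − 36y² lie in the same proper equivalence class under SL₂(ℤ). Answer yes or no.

D₁ = 2560, D₂ = 2560
river cycle of f (length 6): (16, 32, -24), (-24, 16, 24), (24, 32, -16), (-16, 32, 24), (24, 16, -24), (-24, 32, 16)
river cycle of g (length 12): (15, 40, -16), (-16, 24, 31), (31, 38, -9), (-9, 34, 39), (39, 44, -4), (-4, 44, 39), (39, 34, -9), (-9, 38, 31), (31, 24, -16), (-16, 40, 15), … (2 more)
cycles differ ⇒ inequivalent

no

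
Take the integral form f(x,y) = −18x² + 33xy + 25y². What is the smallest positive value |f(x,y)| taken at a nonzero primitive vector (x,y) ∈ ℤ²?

river: ρ → (25,17,-26)
river: ρ → (-26,35,16)
river: ρ → (16,29,-32)
river: ρ → (-32,35,13)
river: ρ → (13,43,-20)
river: ρ → (-20,37,19)
river: ρ → (19,39,-18)
river: ρ → (-18,33,25)
closes: descent 0, river 8
min |a| on river = 13

13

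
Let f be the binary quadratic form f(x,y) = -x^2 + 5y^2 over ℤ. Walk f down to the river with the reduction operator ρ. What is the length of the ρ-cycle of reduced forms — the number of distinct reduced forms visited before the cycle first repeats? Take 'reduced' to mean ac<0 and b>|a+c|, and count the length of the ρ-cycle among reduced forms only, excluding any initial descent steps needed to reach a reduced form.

D = 20, ⌊√D⌋ = 4
descent: ρ → (5,0,-1)
descent: ρ → (-1,4,1)  [lands on river]
river: ρ → (1,4,-1)
ρ-cycle length = 2 (tail of 2 descent steps not counted)

2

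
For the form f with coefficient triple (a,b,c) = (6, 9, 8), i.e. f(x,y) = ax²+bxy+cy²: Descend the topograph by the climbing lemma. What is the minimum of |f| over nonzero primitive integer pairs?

translate: b→-3 (≡9 mod 12), so (6,9,8)→(6,-3,5)
flip: (6,-3,5)→(5,3,6)
reduced (well bottom): (5,3,6) with a≤c, −a<b≤a
well minimum = a = 5

5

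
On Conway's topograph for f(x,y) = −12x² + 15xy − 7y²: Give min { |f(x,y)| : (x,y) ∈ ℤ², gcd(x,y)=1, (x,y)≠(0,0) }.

translate: b→9 (≡-15 mod 24), so (12,-15,7)→(12,9,4)
flip: (12,9,4)→(4,-9,12)
translate: b→-1 (≡-9 mod 8), so (4,-9,12)→(4,-1,7)
reduced (well bottom): (4,-1,7) with a≤c, −a<b≤a
well minimum |f| = |-4| = 4 (negative-definite)

4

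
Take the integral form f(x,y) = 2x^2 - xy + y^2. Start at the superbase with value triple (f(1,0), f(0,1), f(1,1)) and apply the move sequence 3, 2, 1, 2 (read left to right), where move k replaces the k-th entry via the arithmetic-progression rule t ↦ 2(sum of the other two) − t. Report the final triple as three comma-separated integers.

start (2,1,2) = (f(1,0),f(0,1),f(1,1))
replace slot 3: 2·(2+1) − 2 = 4 → (2,1,4)
replace slot 2: 2·(2+4) − 1 = 11 → (2,11,4)
replace slot 1: 2·(11+4) − 2 = 28 → (28,11,4)
replace slot 2: 2·(28+4) − 11 = 53 → (28,53,4)

28,53,4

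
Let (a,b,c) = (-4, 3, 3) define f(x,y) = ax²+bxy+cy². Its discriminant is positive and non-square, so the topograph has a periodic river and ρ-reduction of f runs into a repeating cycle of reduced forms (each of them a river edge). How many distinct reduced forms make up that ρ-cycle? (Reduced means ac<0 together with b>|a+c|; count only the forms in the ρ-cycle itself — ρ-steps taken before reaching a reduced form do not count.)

D = 57, ⌊√D⌋ = 7
river: ρ → (3,3,-4)
river: ρ → (-4,5,2)
river: ρ → (2,7,-1)
river: ρ → (-1,7,2)
river: ρ → (2,5,-4)
river: ρ → (-4,3,3)
ρ-cycle length = 6 (tail of 0 descent steps not counted)

6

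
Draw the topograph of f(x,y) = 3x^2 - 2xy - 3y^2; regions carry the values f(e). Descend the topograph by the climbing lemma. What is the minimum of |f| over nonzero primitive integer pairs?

descent: ρ → (-3,2,3)  [lands on river]
river: ρ → (3,4,-2)
river: ρ → (-2,4,3)
river: ρ → (3,2,-3)
river: ρ → (-3,4,2)
river: ρ → (2,4,-3)
closes: descent 1, river 6
min |a| on river = 2

2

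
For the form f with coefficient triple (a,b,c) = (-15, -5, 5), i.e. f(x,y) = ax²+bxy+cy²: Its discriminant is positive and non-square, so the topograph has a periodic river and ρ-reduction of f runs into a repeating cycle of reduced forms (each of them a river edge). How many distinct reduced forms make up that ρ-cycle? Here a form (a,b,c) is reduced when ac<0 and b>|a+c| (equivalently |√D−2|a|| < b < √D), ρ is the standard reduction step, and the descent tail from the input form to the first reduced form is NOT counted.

D = 325, ⌊√D⌋ = 18
descent: ρ → (5,15,-5)  [lands on river]
river: ρ → (-5,15,5)
ρ-cycle length = 2 (tail of 1 descent step not counted)

2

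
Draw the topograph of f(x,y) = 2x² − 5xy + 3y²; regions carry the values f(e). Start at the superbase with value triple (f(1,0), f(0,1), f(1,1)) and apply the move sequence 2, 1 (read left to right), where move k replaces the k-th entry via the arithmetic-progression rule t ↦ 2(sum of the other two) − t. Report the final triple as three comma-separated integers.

start (2,3,0) = (f(1,0),f(0,1),f(1,1))
replace slot 2: 2·(2+0) − 3 = 1 → (2,1,0)
replace slot 1: 2·(1+0) − 2 = 0 → (0,1,0)

0,1,0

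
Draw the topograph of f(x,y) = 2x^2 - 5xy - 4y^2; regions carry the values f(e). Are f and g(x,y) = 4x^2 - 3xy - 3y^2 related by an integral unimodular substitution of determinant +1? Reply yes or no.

D₁ = 57, D₂ = 57
river cycle of f (length 6): (-4, 5, 2), (2, 7, -1), (-1, 7, 2), (2, 5, -4), (-4, 3, 3), (3, 3, -4)
river cycle of g (length 6): (-3, 3, 4), (4, 5, -2), (-2, 7, 1), (1, 7, -2), (-2, 5, 4), (4, 3, -3)
cycles differ ⇒ inequivalent

no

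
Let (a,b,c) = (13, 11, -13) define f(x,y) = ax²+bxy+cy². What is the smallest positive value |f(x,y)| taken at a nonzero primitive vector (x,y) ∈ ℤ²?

river: ρ → (-13,15,11)
river: ρ → (11,7,-17)
river: ρ → (-17,27,1)
river: ρ → (1,27,-17)
river: ρ → (-17,7,11)
river: ρ → (11,15,-13)
river: ρ → (-13,11,13)
river: ρ → (13,15,-11)
river: ρ → (-11,7,17)
river: ρ → (17,27,-1)
river: ρ → (-1,27,17)
river: ρ → (17,7,-11)
river: ρ → (-11,15,13)
river: ρ → (13,11,-13)
closes: descent 0, river 14
min |a| on river = 1

1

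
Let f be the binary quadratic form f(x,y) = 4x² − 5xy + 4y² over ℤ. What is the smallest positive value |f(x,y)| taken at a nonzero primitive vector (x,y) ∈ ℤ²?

translate: b→3 (≡-5 mod 8), so (4,-5,4)→(4,3,3)
flip: (4,3,3)→(3,-3,4)
translate: b→3 (≡-3 mod 6), so (3,-3,4)→(3,3,4)
reduced (well bottom): (3,3,4) with a≤c, −a<b≤a
well minimum = a = 3

3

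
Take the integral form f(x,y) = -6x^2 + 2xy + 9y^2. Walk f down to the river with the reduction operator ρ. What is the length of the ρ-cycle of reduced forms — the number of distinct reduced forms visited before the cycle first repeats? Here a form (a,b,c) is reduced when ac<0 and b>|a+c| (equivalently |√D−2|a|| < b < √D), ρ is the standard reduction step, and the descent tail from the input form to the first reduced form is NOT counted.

D = 220, ⌊√D⌋ = 14
descent: ρ → (9,-2,-6)
descent: ρ → (-6,14,1)  [lands on river]
river: ρ → (1,14,-6)
river: ρ → (-6,10,5)
river: ρ → (5,10,-6)
ρ-cycle length = 4 (tail of 2 descent steps not counted)

4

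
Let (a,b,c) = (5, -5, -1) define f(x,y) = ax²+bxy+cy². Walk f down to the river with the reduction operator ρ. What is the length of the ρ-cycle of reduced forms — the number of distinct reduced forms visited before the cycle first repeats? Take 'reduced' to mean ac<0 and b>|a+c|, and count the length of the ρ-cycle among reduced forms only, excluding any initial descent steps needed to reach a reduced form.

D = 45, ⌊√D⌋ = 6
descent: ρ → (-1,5,5)  [lands on river]
river: ρ → (5,5,-1)
ρ-cycle length = 2 (tail of 1 descent step not counted)

2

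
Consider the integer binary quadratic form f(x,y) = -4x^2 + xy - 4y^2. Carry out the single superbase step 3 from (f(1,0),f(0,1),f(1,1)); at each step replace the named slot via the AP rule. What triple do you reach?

start (-4,-4,-7) = (f(1,0),f(0,1),f(1,1))
replace slot 3: 2·((-4)+(-4)) − (-7) = -9 → (-4,-4,-9)

-4,-4,-9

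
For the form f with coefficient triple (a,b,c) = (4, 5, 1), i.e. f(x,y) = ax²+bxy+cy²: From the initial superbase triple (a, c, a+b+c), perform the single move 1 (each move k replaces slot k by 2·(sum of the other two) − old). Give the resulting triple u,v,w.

start (4,1,10) = (f(1,0),f(0,1),f(1,1))
replace slot 1: 2·(1+10) − 4 = 18 → (18,1,10)

18,1,10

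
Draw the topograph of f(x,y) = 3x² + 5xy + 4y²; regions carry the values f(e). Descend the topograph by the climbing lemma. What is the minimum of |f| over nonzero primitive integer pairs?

translate: b→-1 (≡5 mod 6), so (3,5,4)→(3,-1,2)
flip: (3,-1,2)→(2,1,3)
reduced (well bottom): (2,1,3) with a≤c, −a<b≤a
well minimum = a = 2

2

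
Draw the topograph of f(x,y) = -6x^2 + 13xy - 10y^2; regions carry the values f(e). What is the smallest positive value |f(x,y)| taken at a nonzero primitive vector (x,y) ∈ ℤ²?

translate: b→-1 (≡-13 mod 12), so (6,-13,10)→(6,-1,3)
flip: (6,-1,3)→(3,1,6)
reduced (well bottom): (3,1,6) with a≤c, −a<b≤a
well minimum |f| = |-3| = 3 (negative-definite)

3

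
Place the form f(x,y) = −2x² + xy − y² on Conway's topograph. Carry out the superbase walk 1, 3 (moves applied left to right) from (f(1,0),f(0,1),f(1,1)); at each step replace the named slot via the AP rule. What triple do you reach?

start (-2,-1,-2) = (f(1,0),f(0,1),f(1,1))
replace slot 1: 2·((-1)+(-2)) − (-2) = -4 → (-4,-1,-2)
replace slot 3: 2·((-4)+(-1)) − (-2) = -8 → (-4,-1,-8)

-4,-1,-8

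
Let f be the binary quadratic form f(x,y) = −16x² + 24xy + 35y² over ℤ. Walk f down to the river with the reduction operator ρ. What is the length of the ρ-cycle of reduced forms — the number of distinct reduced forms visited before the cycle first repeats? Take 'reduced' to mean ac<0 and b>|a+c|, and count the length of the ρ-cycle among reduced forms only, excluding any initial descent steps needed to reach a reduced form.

D = 2816, ⌊√D⌋ = 53
river: ρ → (35,46,-5)
river: ρ → (-5,44,44)
river: ρ → (44,44,-5)
river: ρ → (-5,46,35)
river: ρ → (35,24,-16)
river: ρ → (-16,40,19)
river: ρ → (19,36,-20)
river: ρ → (-20,44,11)
river: ρ → (11,44,-20)
river: ρ → (-20,36,19)
river: ρ → (19,40,-16)
river: ρ → (-16,24,35)
ρ-cycle length = 12 (tail of 0 descent steps not counted)

12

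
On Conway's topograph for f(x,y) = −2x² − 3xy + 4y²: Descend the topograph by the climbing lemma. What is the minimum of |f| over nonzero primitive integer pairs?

descent: ρ → (4,3,-2)  [lands on river]
river: ρ → (-2,5,2)
river: ρ → (2,3,-4)
river: ρ → (-4,5,1)
river: ρ → (1,5,-4)
river: ρ → (-4,3,2)
river: ρ → (2,5,-2)
river: ρ → (-2,3,4)
river: ρ → (4,5,-1)
river: ρ → (-1,5,4)
closes: descent 1, river 10
min |a| on river = 1

1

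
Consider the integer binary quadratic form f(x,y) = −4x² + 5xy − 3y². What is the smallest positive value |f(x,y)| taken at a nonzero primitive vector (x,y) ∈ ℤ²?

translate: b→3 (≡-5 mod 8), so (4,-5,3)→(4,3,2)
flip: (4,3,2)→(2,-3,4)
translate: b→1 (≡-3 mod 4), so (2,-3,4)→(2,1,3)
reduced (well bottom): (2,1,3) with a≤c, −a<b≤a
well minimum |f| = |-2| = 2 (negative-definite)

2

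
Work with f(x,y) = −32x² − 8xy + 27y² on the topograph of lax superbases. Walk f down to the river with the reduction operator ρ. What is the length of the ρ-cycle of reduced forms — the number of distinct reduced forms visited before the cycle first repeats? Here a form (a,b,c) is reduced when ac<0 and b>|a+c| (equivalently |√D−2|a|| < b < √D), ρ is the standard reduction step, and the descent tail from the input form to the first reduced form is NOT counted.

D = 3520, ⌊√D⌋ = 59
descent: ρ → (27,8,-32)  [lands on river]
river: ρ → (-32,56,3)
river: ρ → (3,58,-13)
river: ρ → (-13,46,27)
ρ-cycle length = 4 (tail of 1 descent step not counted)

4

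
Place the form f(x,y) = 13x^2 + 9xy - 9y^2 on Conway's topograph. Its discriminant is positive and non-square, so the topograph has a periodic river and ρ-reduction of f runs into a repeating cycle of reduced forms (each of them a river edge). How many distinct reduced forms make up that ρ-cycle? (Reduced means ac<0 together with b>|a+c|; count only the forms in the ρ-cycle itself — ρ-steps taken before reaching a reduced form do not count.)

D = 549, ⌊√D⌋ = 23
river: ρ → (-9,9,13)
river: ρ → (13,17,-5)
river: ρ → (-5,23,1)
river: ρ → (1,23,-5)
river: ρ → (-5,17,13)
river: ρ → (13,9,-9)
ρ-cycle length = 6 (tail of 0 descent steps not counted)

6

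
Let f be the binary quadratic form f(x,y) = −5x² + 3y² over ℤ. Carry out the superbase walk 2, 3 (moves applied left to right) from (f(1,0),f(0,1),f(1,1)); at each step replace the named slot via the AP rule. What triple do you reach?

start (-5,3,-2) = (f(1,0),f(0,1),f(1,1))
replace slot 2: 2·((-5)+(-2)) − 3 = -17 → (-5,-17,-2)
replace slot 3: 2·((-5)+(-17)) − (-2) = -42 → (-5,-17,-42)

-5,-17,-42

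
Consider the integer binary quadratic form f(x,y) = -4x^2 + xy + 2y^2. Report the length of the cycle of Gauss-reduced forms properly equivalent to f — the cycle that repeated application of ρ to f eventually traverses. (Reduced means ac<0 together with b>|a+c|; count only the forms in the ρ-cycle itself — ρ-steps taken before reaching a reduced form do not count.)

D = 33, ⌊√D⌋ = 5
descent: ρ → (2,3,-3)  [lands on river]
river: ρ → (-3,3,2)
river: ρ → (2,5,-1)
river: ρ → (-1,5,2)
ρ-cycle length = 4 (tail of 1 descent step not counted)

4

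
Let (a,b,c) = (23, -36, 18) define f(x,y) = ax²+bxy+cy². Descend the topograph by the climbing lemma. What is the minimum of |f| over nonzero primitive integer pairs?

translate: b→10 (≡-36 mod 46), so (23,-36,18)→(23,10,5)
flip: (23,10,5)→(5,-10,23)
translate: b→0 (≡-10 mod 10), so (5,-10,23)→(5,0,18)
reduced (well bottom): (5,0,18) with a≤c, −a<b≤a
well minimum = a = 5

5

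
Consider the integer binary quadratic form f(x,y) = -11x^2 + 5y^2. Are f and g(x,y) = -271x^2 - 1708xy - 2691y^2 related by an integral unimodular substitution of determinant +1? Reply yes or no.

D₁ = 220, D₂ = 220
river cycle of f (length 4): (5, 10, -6), (-6, 14, 1), (1, 14, -6), (-6, 10, 5)
river cycle of g (length 4): (-6, 10, 5), (5, 10, -6), (-6, 14, 1), (1, 14, -6)
cycles coincide ⇒ equivalent

yes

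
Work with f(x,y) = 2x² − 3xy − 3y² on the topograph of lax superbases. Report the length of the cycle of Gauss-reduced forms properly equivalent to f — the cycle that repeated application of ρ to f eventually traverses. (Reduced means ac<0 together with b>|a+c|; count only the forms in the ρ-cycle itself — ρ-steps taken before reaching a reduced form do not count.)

D = 33, ⌊√D⌋ = 5
descent: ρ → (-3,3,2)  [lands on river]
river: ρ → (2,5,-1)
river: ρ → (-1,5,2)
river: ρ → (2,3,-3)
ρ-cycle length = 4 (tail of 1 descent step not counted)

4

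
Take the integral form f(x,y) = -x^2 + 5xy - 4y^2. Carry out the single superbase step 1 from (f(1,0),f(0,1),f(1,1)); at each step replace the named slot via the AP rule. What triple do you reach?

start (-1,-4,0) = (f(1,0),f(0,1),f(1,1))
replace slot 1: 2·((-4)+0) − (-1) = -7 → (-7,-4,0)

-7,-4,0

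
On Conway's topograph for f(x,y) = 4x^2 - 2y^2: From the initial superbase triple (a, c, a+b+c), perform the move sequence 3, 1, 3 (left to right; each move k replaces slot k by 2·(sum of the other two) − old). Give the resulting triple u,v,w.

start (4,-2,2) = (f(1,0),f(0,1),f(1,1))
replace slot 3: 2·(4+(-2)) − 2 = 2 → (4,-2,2)
replace slot 1: 2·((-2)+2) − 4 = -4 → (-4,-2,2)
replace slot 3: 2·((-4)+(-2)) − 2 = -14 → (-4,-2,-14)

-4,-2,-14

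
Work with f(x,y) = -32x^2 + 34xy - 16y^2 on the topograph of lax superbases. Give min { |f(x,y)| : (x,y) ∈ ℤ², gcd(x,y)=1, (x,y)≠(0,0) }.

translate: b→30 (≡-34 mod 64), so (32,-34,16)→(32,30,14)
flip: (32,30,14)→(14,-30,32)
translate: b→-2 (≡-30 mod 28), so (14,-30,32)→(14,-2,16)
reduced (well bottom): (14,-2,16) with a≤c, −a<b≤a
well minimum |f| = |-14| = 14 (negative-definite)

14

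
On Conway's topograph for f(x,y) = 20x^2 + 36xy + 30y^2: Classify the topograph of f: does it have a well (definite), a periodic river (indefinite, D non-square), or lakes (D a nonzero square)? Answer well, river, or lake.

D = b²−4ac = 36² − 4·20·30 = -1104
D < 0 ⇒ definite ⇒ every region one sign ⇒ single well

well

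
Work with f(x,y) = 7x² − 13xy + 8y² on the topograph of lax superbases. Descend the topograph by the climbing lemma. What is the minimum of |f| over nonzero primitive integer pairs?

translate: b→1 (≡-13 mod 14), so (7,-13,8)→(7,1,2)
flip: (7,1,2)→(2,-1,7)
reduced (well bottom): (2,-1,7) with a≤c, −a<b≤a
well minimum = a = 2

2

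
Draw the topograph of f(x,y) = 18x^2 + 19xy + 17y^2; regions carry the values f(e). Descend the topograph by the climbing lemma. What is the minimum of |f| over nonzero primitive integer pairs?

translate: b→-17 (≡19 mod 36), so (18,19,17)→(18,-17,16)
flip: (18,-17,16)→(16,17,18)
translate: b→-15 (≡17 mod 32), so (16,17,18)→(16,-15,17)
reduced (well bottom): (16,-15,17) with a≤c, −a<b≤a
well minimum = a = 16

16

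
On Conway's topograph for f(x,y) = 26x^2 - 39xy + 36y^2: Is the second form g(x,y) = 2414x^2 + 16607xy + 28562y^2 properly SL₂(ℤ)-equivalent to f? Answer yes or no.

D₁ = -2223, D₂ = -2223
f: translate: b→13 (≡-39 mod 52), so (26,-39,36)→(26,13,23)
f: flip: (26,13,23)→(23,-13,26)
f: reduced (well bottom): (23,-13,26) with a≤c, −a<b≤a
g: translate: b→2123 (≡16607 mod 4828), so (2414,16607,28562)→(2414,2123,467)
g: flip: (2414,2123,467)→(467,-2123,2414)
g: translate: b→-255 (≡-2123 mod 934), so (467,-2123,2414)→(467,-255,36)
g: flip: (467,-255,36)→(36,255,467)
g: translate: b→-33 (≡255 mod 72), so (36,255,467)→(36,-33,23)
g: flip: (36,-33,23)→(23,33,36)
g: translate: b→-13 (≡33 mod 46), so (23,33,36)→(23,-13,26)
g: reduced (well bottom): (23,-13,26) with a≤c, −a<b≤a
reduced forms (23, -13, 26) vs (23, -13, 26) ⇒ equivalent

yes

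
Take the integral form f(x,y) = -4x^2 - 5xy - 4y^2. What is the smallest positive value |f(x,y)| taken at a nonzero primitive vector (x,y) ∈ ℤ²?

translate: b→-3 (≡5 mod 8), so (4,5,4)→(4,-3,3)
flip: (4,-3,3)→(3,3,4)
reduced (well bottom): (3,3,4) with a≤c, −a<b≤a
well minimum |f| = |-3| = 3 (negative-definite)

3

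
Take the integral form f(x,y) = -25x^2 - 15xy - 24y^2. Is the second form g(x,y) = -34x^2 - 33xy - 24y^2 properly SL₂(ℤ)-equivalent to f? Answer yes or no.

D₁ = -2175, D₂ = -2175
f is negative-definite; reduce −f:
−f: flip: (25,15,24)→(24,-15,25)
−f: reduced (well bottom): (24,-15,25) with a≤c, −a<b≤a
flip sign back: reduced form of f is (-24,15,-25)
g is negative-definite; reduce −g:
−g: flip: (34,33,24)→(24,-33,34)
−g: translate: b→15 (≡-33 mod 48), so (24,-33,34)→(24,15,25)
−g: reduced (well bottom): (24,15,25) with a≤c, −a<b≤a
flip sign back: reduced form of g is (-24,-15,-25)
reduced forms (-24, 15, -25) vs (-24, -15, -25) ⇒ inequivalent

no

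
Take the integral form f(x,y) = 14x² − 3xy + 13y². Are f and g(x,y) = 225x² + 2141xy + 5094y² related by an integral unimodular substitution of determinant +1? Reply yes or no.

D₁ = -719, D₂ = -719
f: flip: (14,-3,13)→(13,3,14)
f: reduced (well bottom): (13,3,14) with a≤c, −a<b≤a
g: translate: b→-109 (≡2141 mod 450), so (225,2141,5094)→(225,-109,14)
g: flip: (225,-109,14)→(14,109,225)
g: translate: b→-3 (≡109 mod 28), so (14,109,225)→(14,-3,13)
g: flip: (14,-3,13)→(13,3,14)
g: reduced (well bottom): (13,3,14) with a≤c, −a<b≤a
reduced forms (13, 3, 14) vs (13, 3, 14) ⇒ equivalent

yes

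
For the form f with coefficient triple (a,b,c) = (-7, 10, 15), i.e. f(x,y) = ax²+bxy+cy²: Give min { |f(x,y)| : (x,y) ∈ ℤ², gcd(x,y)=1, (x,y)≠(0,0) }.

river: ρ → (15,20,-2)
river: ρ → (-2,20,15)
river: ρ → (15,10,-7)
river: ρ → (-7,18,7)
river: ρ → (7,10,-15)
river: ρ → (-15,20,2)
river: ρ → (2,20,-15)
river: ρ → (-15,10,7)
river: ρ → (7,18,-7)
river: ρ → (-7,10,15)
closes: descent 0, river 10
min |a| on river = 2

2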